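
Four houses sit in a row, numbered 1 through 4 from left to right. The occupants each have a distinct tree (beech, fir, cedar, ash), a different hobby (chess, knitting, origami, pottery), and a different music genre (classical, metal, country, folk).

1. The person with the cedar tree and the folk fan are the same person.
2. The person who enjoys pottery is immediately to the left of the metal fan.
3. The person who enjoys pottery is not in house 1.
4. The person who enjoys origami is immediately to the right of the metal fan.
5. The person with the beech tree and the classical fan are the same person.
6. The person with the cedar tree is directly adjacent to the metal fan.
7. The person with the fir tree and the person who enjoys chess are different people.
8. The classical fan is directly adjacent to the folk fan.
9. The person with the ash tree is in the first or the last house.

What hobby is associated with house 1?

Clue 2: the person who enjoys pottery is in house 2.
The metal fan is in house 3 (clue 2).
By clue 4, the person who enjoys origami is in house 4.
From clue 8, the classical fan must be in house 1.
From clue 8, the folk fan must be in house 2.
That leaves fir as the tree for house 3.
House 4 music genre: only country fits.
Clue 1: the person with the cedar tree is in house 2.
Clue 5: the person with the beech tree is in house 1.
The person who enjoys chess is in house 1 (clue 7).
So house 4 gets ash for tree.
So house 3 gets knitting for hobby.
So: house 1 = beech/chess/classical, house 2 = cedar/pottery/folk, house 3 = fir/knitting/metal, house 4 = ash/origami/country.

chess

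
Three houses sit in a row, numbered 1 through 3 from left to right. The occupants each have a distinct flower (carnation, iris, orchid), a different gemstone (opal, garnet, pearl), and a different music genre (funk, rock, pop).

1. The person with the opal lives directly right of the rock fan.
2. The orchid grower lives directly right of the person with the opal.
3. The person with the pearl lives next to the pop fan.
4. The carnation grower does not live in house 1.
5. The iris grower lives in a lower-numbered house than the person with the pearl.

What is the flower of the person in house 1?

The orchid grower is in house 3 (clue 2).
The person with the opal is in house 2 (clue 2).
House 1's flower must be iris (nothing else left).
The only flower still possible for house 2 is carnation.
That leaves garnet as the gemstone for house 1.
So house 3 gets pearl for gemstone.
Clue 1: the rock fan is in house 1.
By clue 3, the pop fan is in house 2.
That leaves funk as the music genre for house 3.
So: house 1 = iris/garnet/rock, house 2 = carnation/opal/pop, house 3 = orchid/pearl/funk.

iris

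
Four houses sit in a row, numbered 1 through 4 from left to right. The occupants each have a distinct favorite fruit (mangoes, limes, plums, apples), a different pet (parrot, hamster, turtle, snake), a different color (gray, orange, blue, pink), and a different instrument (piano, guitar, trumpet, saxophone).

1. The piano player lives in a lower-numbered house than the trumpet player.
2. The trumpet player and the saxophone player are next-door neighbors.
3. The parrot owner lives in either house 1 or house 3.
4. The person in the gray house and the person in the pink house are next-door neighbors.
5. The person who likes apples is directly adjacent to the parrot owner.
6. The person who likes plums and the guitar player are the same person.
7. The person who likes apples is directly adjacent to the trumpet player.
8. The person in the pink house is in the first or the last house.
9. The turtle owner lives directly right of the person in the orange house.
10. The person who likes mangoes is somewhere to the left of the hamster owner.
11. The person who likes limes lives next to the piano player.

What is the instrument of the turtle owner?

By clue 7, the trumpet player is in house 3.
The person who likes apples is narrowed to house 2 or 4; consider each.
Placing it in house 2 leads to a contradiction, so it's in house 4.
From clue 5, the parrot owner must be in house 3.
That leaves snake as the pet for house 1.
House 4 instrument: only saxophone fits.
The person who likes plums is narrowed to house 1 or 2; consider each.
Placing it in house 2 leads to a contradiction, so it's in house 1.
Clue 6 places the guitar player in house 1.
House 2's instrument must be piano (nothing else left).
The hamster owner is in house 4 (clue 10).
The person who likes limes is in house 3 (clue 11).
House 2's favorite fruit must be mangoes (nothing else left).
House 2's pet must be turtle (nothing else left).
From clue 9, the person in the orange house must be in house 1.
House 4's color must be pink (nothing else left).
By clue 4, the person in the gray house is in house 3.
House 2's color must be blue (nothing else left).
So: house 1 = plums/snake/orange/guitar, house 2 = mangoes/turtle/blue/piano, house 3 = limes/parrot/gray/trumpet, house 4 = apples/hamster/pink/saxophone.

piano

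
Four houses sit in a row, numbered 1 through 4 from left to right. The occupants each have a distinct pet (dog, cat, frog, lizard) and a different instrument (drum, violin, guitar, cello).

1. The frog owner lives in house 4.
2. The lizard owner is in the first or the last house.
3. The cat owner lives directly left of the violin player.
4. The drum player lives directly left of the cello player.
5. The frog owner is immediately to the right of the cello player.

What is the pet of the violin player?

The frog owner is in house 4 (clue 1).
Clue 5 places the cello player in house 3.
House 1 pet: only lizard fits.
By clue 3, the cat owner is in house 3.
By clue 3, the violin player is in house 4.
The drum player is in house 2 (clue 4).
House 2's pet must be dog (nothing else left).
The only instrument still possible for house 1 is guitar.
So: house 1 = lizard/guitar, house 2 = dog/drum, house 3 = cat/cello, house 4 = frog/violin.

frog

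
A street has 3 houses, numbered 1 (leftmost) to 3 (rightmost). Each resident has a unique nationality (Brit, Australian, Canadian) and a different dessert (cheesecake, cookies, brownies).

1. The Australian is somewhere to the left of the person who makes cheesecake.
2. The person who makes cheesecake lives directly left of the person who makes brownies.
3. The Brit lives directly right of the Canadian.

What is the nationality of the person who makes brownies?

Brit

The person who makes cheesecake is in house 2 (clue 2).
From clue 2, the person who makes brownies must be in house 3.
The only nationality still possible for house 3 is Brit.
House 1 dessert: only cookies fits.
The Australian is in house 1 (clue 1).
Clue 3: the Canadian is in house 2.
So: house 1 = Australian/cookies, house 2 = Canadian/cheesecake, house 3 = Brit/brownies.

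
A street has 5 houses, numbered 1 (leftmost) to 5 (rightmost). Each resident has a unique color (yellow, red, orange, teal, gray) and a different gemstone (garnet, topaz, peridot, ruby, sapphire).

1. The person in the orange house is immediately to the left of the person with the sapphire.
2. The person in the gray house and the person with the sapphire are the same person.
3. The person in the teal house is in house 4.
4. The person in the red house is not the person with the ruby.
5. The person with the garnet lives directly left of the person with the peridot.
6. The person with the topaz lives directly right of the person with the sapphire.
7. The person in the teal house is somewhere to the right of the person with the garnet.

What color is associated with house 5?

From clue 3, the person in the teal house must be in house 4.
So house 5 gets ruby for gemstone.
House 5's color must be yellow (nothing else left).
The only gemstone still possible for house 1 is garnet.
Clue 5: the person with the peridot is in house 2.
The only gemstone still possible for house 3 is sapphire.
House 4's gemstone must be topaz (nothing else left).
By clue 1, the person in the orange house is in house 2.
Clue 2: the person in the gray house is in house 3.
So house 1 gets red for color.
So: house 1 = red/garnet, house 2 = orange/peridot, house 3 = gray/sapphire, house 4 = teal/topaz, house 5 = yellow/ruby.

yellow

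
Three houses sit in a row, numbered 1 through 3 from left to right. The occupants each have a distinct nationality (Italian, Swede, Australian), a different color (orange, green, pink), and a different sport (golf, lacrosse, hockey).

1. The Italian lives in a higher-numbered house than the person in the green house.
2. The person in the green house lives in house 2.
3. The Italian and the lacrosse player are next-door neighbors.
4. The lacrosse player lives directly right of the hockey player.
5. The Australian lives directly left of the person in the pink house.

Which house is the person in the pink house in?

From clue 2, the person in the green house must be in house 2.
The only color still possible for house 1 is orange.
The only color still possible for house 3 is pink.
By clue 1, the Italian is in house 3.
By clue 3, the lacrosse player is in house 2.
The hockey player is in house 1 (clue 4).
From clue 5, the Australian must be in house 2.
House 1 nationality: only Swede fits.
That leaves golf as the sport for house 3.
So: house 1 = Swede/orange/hockey, house 2 = Australian/green/lacrosse, house 3 = Italian/pink/golf.

3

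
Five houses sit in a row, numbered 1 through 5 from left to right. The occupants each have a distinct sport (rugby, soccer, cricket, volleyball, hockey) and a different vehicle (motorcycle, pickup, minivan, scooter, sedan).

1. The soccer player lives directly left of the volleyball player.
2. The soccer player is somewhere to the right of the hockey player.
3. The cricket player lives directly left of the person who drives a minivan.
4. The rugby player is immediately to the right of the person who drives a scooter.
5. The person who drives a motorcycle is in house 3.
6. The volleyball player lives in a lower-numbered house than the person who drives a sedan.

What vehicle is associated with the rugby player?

Clue 5 places the person who drives a motorcycle in house 3.
The only sport still possible for house 5 is rugby.
Clue 4 places the person who drives a scooter in house 4.
House 1's vehicle must be pickup (nothing else left).
That leaves minivan as the vehicle for house 2.
That leaves sedan as the vehicle for house 5.
From clue 3, the cricket player must be in house 1.
That leaves hockey as the sport for house 2.
House 4 sport: only volleyball fits.
House 3 sport: only soccer fits.
So: house 1 = cricket/pickup, house 2 = hockey/minivan, house 3 = soccer/motorcycle, house 4 = volleyball/scooter, house 5 = rugby/sedan.

sedan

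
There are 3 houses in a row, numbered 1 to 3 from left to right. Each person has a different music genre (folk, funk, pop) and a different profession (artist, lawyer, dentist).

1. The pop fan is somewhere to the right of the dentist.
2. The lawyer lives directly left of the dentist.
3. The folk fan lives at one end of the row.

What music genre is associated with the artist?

pop

The lawyer is in house 1 (clue 2).
Clue 2: the dentist is in house 2.
The only profession still possible for house 3 is artist.
From clue 1, the pop fan must be in house 3.
House 2's music genre must be funk (nothing else left).
House 1 music genre: only folk fits.
So: house 1 = folk/lawyer, house 2 = funk/dentist, house 3 = pop/artist.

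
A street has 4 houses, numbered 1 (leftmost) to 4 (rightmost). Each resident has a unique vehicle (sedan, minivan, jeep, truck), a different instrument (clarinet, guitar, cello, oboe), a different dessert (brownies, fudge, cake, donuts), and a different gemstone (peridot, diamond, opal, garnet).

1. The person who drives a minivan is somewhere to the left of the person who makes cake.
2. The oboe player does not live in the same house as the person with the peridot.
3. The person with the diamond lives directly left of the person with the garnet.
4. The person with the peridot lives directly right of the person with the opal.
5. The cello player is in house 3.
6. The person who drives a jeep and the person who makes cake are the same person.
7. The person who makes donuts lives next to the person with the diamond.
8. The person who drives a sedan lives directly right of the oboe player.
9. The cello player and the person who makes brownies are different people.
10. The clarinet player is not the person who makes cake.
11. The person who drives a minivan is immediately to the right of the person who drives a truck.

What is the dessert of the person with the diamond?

Clue 5: the cello player is in house 3.
That leaves truck as the vehicle for house 1.
Clue 11: the person who drives a minivan is in house 2.
So house 4 gets jeep for vehicle.
From clue 6, the person who makes cake must be in house 4.
By clue 8, the oboe player is in house 2.
House 3 vehicle: only sedan fits.
House 4's instrument must be guitar (nothing else left).
House 1's instrument must be clarinet (nothing else left).
House 1 gemstone: only diamond fits.
The person with the garnet is in house 2 (clue 3).
Clue 7: the person who makes donuts is in house 2.
So house 3 gets fudge for dessert.
House 4's gemstone must be peridot (nothing else left).
House 1 dessert: only brownies fits.
The only gemstone still possible for house 3 is opal.
So: house 1 = truck/clarinet/brownies/diamond, house 2 = minivan/oboe/donuts/garnet, house 3 = sedan/cello/fudge/opal, house 4 = jeep/guitar/cake/peridot.

brownies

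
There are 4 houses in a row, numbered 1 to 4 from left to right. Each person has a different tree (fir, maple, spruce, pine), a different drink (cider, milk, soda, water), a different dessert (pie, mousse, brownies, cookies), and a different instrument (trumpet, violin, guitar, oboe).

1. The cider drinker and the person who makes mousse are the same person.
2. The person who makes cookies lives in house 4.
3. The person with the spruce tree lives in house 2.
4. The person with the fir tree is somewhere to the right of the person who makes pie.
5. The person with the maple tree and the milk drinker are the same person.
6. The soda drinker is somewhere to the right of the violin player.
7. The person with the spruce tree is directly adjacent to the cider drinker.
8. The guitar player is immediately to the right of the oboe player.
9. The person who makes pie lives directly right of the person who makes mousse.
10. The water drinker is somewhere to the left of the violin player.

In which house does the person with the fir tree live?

4

Clue 2: the person who makes cookies is in house 4.
The person with the spruce tree is in house 2 (clue 3).
By clue 1, the cider drinker is in house 1.
By clue 1, the person who makes mousse is in house 1.
From clue 9, the person who makes pie must be in house 2.
House 2 drink: only water fits.
So house 3 gets brownies for dessert.
Clue 10 places the violin player in house 3.
House 1's tree must be pine (nothing else left).
Clue 6 places the soda drinker in house 4.
Clue 8 places the guitar player in house 2.
Clue 8 places the oboe player in house 1.
That leaves milk as the drink for house 3.
So house 4 gets trumpet for instrument.
Clue 5: the person with the maple tree is in house 3.
That leaves fir as the tree for house 4.
So: house 1 = pine/cider/mousse/oboe, house 2 = spruce/water/pie/guitar, house 3 = maple/milk/brownies/violin, house 4 = fir/soda/cookies/trumpet.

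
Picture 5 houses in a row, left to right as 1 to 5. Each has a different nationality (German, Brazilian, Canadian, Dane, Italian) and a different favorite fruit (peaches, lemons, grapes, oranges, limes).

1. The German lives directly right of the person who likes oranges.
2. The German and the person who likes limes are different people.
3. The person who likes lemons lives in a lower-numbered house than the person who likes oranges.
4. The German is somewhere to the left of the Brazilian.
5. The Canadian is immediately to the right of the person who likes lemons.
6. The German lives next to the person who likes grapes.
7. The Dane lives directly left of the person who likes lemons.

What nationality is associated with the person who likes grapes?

Brazilian

From clue 3, the person who likes lemons must be in house 2.
By clue 3, the person who likes oranges is in house 3.
Clue 5 places the Canadian in house 3.
The Dane is in house 1 (clue 7).
The only nationality still possible for house 2 is Italian.
So house 5 gets Brazilian for nationality.
Clue 6 places the person who likes grapes in house 5.
So house 4 gets German for nationality.
House 1's favorite fruit must be limes (nothing else left).
The only favorite fruit still possible for house 4 is peaches.
So: house 1 = Dane/limes, house 2 = Italian/lemons, house 3 = Canadian/oranges, house 4 = German/peaches, house 5 = Brazilian/grapes.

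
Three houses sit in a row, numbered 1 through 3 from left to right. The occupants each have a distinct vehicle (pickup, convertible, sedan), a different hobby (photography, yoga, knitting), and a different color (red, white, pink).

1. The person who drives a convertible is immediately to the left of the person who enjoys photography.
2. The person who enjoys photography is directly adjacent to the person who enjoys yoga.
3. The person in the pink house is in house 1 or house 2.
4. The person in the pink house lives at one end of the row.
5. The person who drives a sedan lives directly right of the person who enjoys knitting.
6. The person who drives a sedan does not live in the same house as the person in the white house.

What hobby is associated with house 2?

Clue 4: the person in the pink house is in house 1.
The person who drives a convertible is narrowed to house 1 or 2; consider each.
Placing it in house 2 leads to a contradiction, so it's in house 1.
Clue 1 places the person who enjoys photography in house 2.
House 1 hobby: only knitting fits.
House 3's hobby must be yoga (nothing else left).
Clue 5 places the person who drives a sedan in house 2.
From clue 6, the person in the white house must be in house 3.
The only vehicle still possible for house 3 is pickup.
House 2 color: only red fits.
So: house 1 = convertible/knitting/pink, house 2 = sedan/photography/red, house 3 = pickup/yoga/white.

photography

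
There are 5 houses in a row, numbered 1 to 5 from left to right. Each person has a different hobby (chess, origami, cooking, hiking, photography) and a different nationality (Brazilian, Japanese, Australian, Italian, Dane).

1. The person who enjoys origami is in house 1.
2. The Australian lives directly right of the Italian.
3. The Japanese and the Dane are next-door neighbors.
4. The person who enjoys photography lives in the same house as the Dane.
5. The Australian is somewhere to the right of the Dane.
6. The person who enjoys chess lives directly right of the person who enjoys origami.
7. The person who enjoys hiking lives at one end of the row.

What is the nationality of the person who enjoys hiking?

Clue 1: the person who enjoys origami is in house 1.
Clue 6: the person who enjoys chess is in house 2.
So house 5 gets hiking for hobby.
That leaves Brazilian as the nationality for house 1.
The only nationality still possible for house 2 is Japanese.
So house 5 gets Australian for nationality.
From clue 2, the Italian must be in house 4.
Clue 3 places the Dane in house 3.
From clue 4, the person who enjoys photography must be in house 3.
The only hobby still possible for house 4 is cooking.
So: house 1 = origami/Brazilian, house 2 = chess/Japanese, house 3 = photography/Dane, house 4 = cooking/Italian, house 5 = hiking/Australian.

Australian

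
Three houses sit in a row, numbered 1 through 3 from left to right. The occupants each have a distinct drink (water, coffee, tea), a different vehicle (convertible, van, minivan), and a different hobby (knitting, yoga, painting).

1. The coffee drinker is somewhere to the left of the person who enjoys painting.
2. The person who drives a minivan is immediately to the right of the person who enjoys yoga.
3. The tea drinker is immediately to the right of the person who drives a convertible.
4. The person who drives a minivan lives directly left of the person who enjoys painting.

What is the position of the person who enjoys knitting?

Clue 4 places the person who drives a minivan in house 2.
From clue 4, the person who enjoys painting must be in house 3.
House 3's vehicle must be van (nothing else left).
From clue 2, the person who enjoys yoga must be in house 1.
Clue 3: the tea drinker is in house 2.
So house 3 gets water for drink.
House 1's vehicle must be convertible (nothing else left).
House 2's hobby must be knitting (nothing else left).
So house 1 gets coffee for drink.
So: house 1 = coffee/convertible/yoga, house 2 = tea/minivan/knitting, house 3 = water/van/painting.

2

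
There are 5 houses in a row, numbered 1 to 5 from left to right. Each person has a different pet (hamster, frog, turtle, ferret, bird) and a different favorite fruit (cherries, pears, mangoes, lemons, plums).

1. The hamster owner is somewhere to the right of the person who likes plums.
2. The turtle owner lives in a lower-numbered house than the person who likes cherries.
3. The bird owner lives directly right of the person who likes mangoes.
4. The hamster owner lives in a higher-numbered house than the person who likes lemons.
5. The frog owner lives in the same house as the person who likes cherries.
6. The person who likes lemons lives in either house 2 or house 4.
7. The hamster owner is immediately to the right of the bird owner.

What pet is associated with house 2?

frog

The person who likes lemons is narrowed to house 2 or 4; consider each.
Placing it in house 2 leads to a contradiction, so it's in house 4.
Clue 4 places the hamster owner in house 5.
From clue 7, the bird owner must be in house 4.
The person who likes mangoes is in house 3 (clue 3).
That leaves pears as the favorite fruit for house 5.
The turtle owner is in house 1 (clue 2).
Clue 5 places the frog owner in house 2.
So house 3 gets ferret for pet.
House 1 favorite fruit: only plums fits.
So house 2 gets cherries for favorite fruit.
So: house 1 = turtle/plums, house 2 = frog/cherries, house 3 = ferret/mangoes, house 4 = bird/lemons, house 5 = hamster/pears.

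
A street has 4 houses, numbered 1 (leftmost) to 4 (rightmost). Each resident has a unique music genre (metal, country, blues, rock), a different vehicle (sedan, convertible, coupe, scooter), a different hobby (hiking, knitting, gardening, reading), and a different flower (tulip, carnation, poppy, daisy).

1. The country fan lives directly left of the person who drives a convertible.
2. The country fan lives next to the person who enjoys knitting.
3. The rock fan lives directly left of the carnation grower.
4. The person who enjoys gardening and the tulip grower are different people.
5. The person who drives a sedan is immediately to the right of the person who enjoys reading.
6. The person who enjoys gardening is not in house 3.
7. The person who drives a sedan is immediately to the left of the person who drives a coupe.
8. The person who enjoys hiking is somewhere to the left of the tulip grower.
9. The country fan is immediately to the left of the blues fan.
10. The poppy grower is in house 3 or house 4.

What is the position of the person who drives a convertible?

The only vehicle still possible for house 1 is scooter.
The only flower still possible for house 1 is daisy.
The person who drives a coupe is narrowed to house 3 or 4; consider each.
Placing it in house 4 leads to a contradiction, so it's in house 3.
From clue 7, the person who drives a sedan must be in house 2.
The only vehicle still possible for house 4 is convertible.
Clue 1 places the country fan in house 3.
From clue 5, the person who enjoys reading must be in house 1.
Clue 9 places the blues fan in house 4.
That leaves hiking as the hobby for house 3.
The tulip grower is in house 4 (clue 8).
The only flower still possible for house 2 is carnation.
House 3 flower: only poppy fits.
Clue 3: the rock fan is in house 1.
Clue 4 places the person who enjoys gardening in house 2.
The only music genre still possible for house 2 is metal.
The only hobby still possible for house 4 is knitting.
So: house 1 = rock/scooter/reading/daisy, house 2 = metal/sedan/gardening/carnation, house 3 = country/coupe/hiking/poppy, house 4 = blues/convertible/knitting/tulip.

4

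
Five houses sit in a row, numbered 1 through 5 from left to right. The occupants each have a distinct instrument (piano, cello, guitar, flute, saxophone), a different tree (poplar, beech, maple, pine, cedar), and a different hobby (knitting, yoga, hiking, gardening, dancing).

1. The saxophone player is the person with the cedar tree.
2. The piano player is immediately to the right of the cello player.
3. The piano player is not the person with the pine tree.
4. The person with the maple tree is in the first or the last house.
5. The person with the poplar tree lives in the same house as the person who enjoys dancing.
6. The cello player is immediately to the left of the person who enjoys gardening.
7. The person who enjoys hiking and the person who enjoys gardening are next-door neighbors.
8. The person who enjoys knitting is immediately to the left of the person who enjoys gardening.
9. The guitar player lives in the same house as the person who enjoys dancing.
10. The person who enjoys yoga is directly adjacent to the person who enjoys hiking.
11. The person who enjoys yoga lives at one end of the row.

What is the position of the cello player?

The cello player is narrowed to house 2 or 4; consider each.
Placing it in house 4 leads to a contradiction, so it's in house 2.
By clue 2, the piano player is in house 3.
The person who enjoys gardening is in house 3 (clue 6).
By clue 8, the person who enjoys knitting is in house 2.
House 4 hobby: only hiking fits.
By clue 10, the person who enjoys yoga is in house 5.
That leaves beech as the tree for house 3.
House 1 hobby: only dancing fits.
Clue 5: the person with the poplar tree is in house 1.
The guitar player is in house 1 (clue 9).
House 2 tree: only pine fits.
House 4 tree: only cedar fits.
The only tree still possible for house 5 is maple.
The saxophone player is in house 4 (clue 1).
That leaves flute as the instrument for house 5.
So: house 1 = guitar/poplar/dancing, house 2 = cello/pine/knitting, house 3 = piano/beech/gardening, house 4 = saxophone/cedar/hiking, house 5 = flute/maple/yoga.

2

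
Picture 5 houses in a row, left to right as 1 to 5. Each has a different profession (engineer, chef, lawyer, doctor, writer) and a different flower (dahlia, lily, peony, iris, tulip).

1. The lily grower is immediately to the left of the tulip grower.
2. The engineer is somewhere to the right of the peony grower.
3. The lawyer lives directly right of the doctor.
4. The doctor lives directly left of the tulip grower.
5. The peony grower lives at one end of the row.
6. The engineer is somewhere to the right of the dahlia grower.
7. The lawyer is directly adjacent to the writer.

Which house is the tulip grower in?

By clue 5, the peony grower is in house 1.
House 1's profession must be chef (nothing else left).
The doctor is narrowed to house 2 or 3 or 4; consider each.
Placing it in house 3 and house 4 leads to a contradiction, so it's in house 2.
The lawyer is in house 3 (clue 3).
From clue 4, the tulip grower must be in house 3.
House 4's profession must be writer (nothing else left).
That leaves engineer as the profession for house 5.
The only flower still possible for house 5 is iris.
Clue 1: the lily grower is in house 2.
House 4 flower: only dahlia fits.
So: house 1 = chef/peony, house 2 = doctor/lily, house 3 = lawyer/tulip, house 4 = writer/dahlia, house 5 = engineer/iris.

3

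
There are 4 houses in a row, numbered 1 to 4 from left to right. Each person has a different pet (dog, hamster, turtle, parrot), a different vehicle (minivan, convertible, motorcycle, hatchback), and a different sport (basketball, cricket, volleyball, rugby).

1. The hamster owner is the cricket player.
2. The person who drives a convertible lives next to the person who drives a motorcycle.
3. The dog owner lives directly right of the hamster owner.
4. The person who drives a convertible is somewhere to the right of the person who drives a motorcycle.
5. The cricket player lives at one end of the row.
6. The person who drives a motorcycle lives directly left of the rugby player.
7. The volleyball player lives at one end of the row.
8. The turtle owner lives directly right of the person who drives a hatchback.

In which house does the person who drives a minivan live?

4

Clue 1 places the hamster owner in house 1.
Clue 1 places the cricket player in house 1.
From clue 3, the dog owner must be in house 2.
House 4 sport: only volleyball fits.
House 4 vehicle: only minivan fits.
So house 1 gets motorcycle for vehicle.
Clue 2 places the person who drives a convertible in house 2.
Clue 6: the rugby player is in house 2.
The only vehicle still possible for house 3 is hatchback.
That leaves basketball as the sport for house 3.
Clue 8 places the turtle owner in house 4.
So house 3 gets parrot for pet.
So: house 1 = hamster/motorcycle/cricket, house 2 = dog/convertible/rugby, house 3 = parrot/hatchback/basketball, house 4 = turtle/minivan/volleyball.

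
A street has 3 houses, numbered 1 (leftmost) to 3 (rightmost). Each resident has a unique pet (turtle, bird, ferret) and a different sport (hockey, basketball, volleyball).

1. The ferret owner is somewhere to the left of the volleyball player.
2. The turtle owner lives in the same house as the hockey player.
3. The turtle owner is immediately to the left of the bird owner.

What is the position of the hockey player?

2

House 3 pet: only bird fits.
The turtle owner is in house 2 (clue 3).
That leaves ferret as the pet for house 1.
Clue 2: the hockey player is in house 2.
That leaves basketball as the sport for house 1.
House 3's sport must be volleyball (nothing else left).
So: house 1 = ferret/basketball, house 2 = turtle/hockey, house 3 = bird/volleyball.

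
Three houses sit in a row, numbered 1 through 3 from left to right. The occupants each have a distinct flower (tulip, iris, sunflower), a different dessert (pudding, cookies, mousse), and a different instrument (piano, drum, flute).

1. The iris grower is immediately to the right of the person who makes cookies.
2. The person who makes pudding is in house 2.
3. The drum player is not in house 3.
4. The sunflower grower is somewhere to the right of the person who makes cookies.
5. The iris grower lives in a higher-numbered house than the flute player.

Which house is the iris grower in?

The person who makes pudding is in house 2 (clue 2).
So house 1 gets tulip for flower.
House 1 dessert: only cookies fits.
House 3 dessert: only mousse fits.
House 3 instrument: only piano fits.
By clue 1, the iris grower is in house 2.
The flute player is in house 1 (clue 5).
That leaves sunflower as the flower for house 3.
House 2's instrument must be drum (nothing else left).
So: house 1 = tulip/cookies/flute, house 2 = iris/pudding/drum, house 3 = sunflower/mousse/piano.

2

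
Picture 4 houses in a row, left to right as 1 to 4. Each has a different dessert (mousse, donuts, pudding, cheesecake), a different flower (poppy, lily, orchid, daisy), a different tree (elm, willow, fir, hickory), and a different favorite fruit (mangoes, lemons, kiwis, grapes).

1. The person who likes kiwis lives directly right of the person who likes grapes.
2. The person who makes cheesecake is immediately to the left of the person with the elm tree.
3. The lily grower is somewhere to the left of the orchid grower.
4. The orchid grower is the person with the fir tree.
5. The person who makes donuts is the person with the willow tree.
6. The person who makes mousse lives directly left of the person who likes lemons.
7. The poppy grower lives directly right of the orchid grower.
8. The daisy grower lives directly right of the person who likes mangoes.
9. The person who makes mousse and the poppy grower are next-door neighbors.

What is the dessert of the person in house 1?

cheesecake

So house 1 gets lily for flower.
The person who makes mousse is narrowed to house 2 or 3; consider each.
Placing it in house 2 leads to a contradiction, so it's in house 3.
From clue 6, the person who likes lemons must be in house 4.
Clue 9: the poppy grower is in house 4.
Clue 7: the orchid grower is in house 3.
That leaves daisy as the flower for house 2.
House 3 favorite fruit: only kiwis fits.
Clue 1: the person who likes grapes is in house 2.
By clue 4, the person with the fir tree is in house 3.
Clue 8 places the person who likes mangoes in house 1.
From clue 2, the person who makes cheesecake must be in house 1.
House 2's tree must be elm (nothing else left).
From clue 5, the person who makes donuts must be in house 4.
From clue 5, the person with the willow tree must be in house 4.
So house 2 gets pudding for dessert.
The only tree still possible for house 1 is hickory.
So: house 1 = cheesecake/lily/hickory/mangoes, house 2 = pudding/daisy/elm/grapes, house 3 = mousse/orchid/fir/kiwis, house 4 = donuts/poppy/willow/lemons.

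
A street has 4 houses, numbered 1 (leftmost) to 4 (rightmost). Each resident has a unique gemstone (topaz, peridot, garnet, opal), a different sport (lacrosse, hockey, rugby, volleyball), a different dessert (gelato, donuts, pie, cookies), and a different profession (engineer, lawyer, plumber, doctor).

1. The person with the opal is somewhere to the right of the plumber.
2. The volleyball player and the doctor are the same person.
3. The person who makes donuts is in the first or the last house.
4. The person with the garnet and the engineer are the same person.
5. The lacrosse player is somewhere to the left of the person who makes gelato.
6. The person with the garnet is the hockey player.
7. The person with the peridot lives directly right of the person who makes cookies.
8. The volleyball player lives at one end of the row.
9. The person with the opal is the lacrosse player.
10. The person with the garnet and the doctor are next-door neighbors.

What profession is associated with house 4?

doctor

That leaves topaz as the gemstone for house 1.
So house 4 gets peridot for gemstone.
Clue 7: the person who makes cookies is in house 3.
House 2's dessert must be pie (nothing else left).
That leaves donuts as the dessert for house 1.
The only dessert still possible for house 4 is gelato.
The person with the garnet is narrowed to house 2 or 3; consider each.
Placing it in house 2 leads to a contradiction, so it's in house 3.
Clue 4 places the engineer in house 3.
Clue 6: the hockey player is in house 3.
By clue 10, the doctor is in house 4.
That leaves opal as the gemstone for house 2.
The plumber is in house 1 (clue 1).
By clue 2, the volleyball player is in house 4.
That leaves rugby as the sport for house 1.
The only sport still possible for house 2 is lacrosse.
The only profession still possible for house 2 is lawyer.
So: house 1 = topaz/rugby/donuts/plumber, house 2 = opal/lacrosse/pie/lawyer, house 3 = garnet/hockey/cookies/engineer, house 4 = peridot/volleyball/gelato/doctor.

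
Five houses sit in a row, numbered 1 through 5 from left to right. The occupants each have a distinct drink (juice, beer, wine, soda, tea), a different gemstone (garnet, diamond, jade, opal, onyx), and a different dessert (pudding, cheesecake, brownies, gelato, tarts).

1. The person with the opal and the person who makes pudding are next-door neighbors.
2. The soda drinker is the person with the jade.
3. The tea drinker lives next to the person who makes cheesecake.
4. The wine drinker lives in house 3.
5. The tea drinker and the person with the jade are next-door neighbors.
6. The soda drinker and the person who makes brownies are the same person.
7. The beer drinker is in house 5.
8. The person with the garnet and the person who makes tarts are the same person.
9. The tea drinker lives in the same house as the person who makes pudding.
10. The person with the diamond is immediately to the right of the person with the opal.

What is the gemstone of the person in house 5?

garnet

Clue 4: the wine drinker is in house 3.
Clue 7: the beer drinker is in house 5.
House 4 drink: only juice fits.
The soda drinker is narrowed to house 1 or 2; consider each.
Placing it in house 2 leads to a contradiction, so it's in house 1.
From clue 2, the person with the jade must be in house 1.
Clue 5 places the tea drinker in house 2.
Clue 6 places the person who makes brownies in house 1.
Clue 9 places the person who makes pudding in house 2.
Clue 1 places the person with the opal in house 3.
From clue 10, the person with the diamond must be in house 4.
House 2 gemstone: only onyx fits.
So house 5 gets garnet for gemstone.
House 3 dessert: only cheesecake fits.
The person who makes tarts is in house 5 (clue 8).
That leaves gelato as the dessert for house 4.
So: house 1 = soda/jade/brownies, house 2 = tea/onyx/pudding, house 3 = wine/opal/cheesecake, house 4 = juice/diamond/gelato, house 5 = beer/garnet/tarts.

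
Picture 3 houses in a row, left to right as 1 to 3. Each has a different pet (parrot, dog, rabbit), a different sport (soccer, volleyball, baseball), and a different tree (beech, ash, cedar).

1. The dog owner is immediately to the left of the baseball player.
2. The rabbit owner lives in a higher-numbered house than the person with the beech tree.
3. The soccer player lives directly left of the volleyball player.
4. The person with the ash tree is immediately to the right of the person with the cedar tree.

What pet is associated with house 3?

House 1 sport: only soccer fits.
So house 3 gets ash for tree.
By clue 3, the volleyball player is in house 2.
Clue 4: the person with the cedar tree is in house 2.
House 3 sport: only baseball fits.
So house 1 gets beech for tree.
From clue 1, the dog owner must be in house 2.
House 1's pet must be parrot (nothing else left).
House 3's pet must be rabbit (nothing else left).
So: house 1 = parrot/soccer/beech, house 2 = dog/volleyball/cedar, house 3 = rabbit/baseball/ash.

rabbit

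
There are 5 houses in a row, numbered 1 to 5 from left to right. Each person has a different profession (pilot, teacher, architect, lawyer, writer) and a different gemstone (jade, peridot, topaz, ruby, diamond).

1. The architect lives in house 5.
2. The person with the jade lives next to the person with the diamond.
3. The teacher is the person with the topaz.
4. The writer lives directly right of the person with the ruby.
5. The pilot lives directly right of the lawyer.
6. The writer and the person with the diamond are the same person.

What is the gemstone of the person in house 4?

By clue 1, the architect is in house 5.
The lawyer is narrowed to house 1 or 2 or 3; consider each.
Placing it in house 1 and house 3 leads to a contradiction, so it's in house 2.
From clue 5, the pilot must be in house 3.
House 1's profession must be teacher (nothing else left).
House 4 profession: only writer fits.
The person with the topaz is in house 1 (clue 3).
From clue 4, the person with the ruby must be in house 3.
Clue 6 places the person with the diamond in house 4.
Clue 2: the person with the jade is in house 5.
House 2's gemstone must be peridot (nothing else left).
So: house 1 = teacher/topaz, house 2 = lawyer/peridot, house 3 = pilot/ruby, house 4 = writer/diamond, house 5 = architect/jade.

diamond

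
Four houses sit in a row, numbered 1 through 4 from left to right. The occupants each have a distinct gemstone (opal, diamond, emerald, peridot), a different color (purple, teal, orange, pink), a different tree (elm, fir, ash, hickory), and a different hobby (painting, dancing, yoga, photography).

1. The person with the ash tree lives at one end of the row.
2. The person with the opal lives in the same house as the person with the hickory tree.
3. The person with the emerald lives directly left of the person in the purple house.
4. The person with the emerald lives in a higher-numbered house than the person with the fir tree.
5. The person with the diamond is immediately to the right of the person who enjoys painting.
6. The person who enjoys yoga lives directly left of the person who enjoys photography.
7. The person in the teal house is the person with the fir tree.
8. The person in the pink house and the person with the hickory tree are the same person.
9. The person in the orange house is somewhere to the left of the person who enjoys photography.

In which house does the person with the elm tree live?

The person with the emerald is narrowed to house 2 or 3; consider each.
Placing it in house 2 leads to a contradiction, so it's in house 3.
The person in the purple house is in house 4 (clue 3).
So house 3 gets orange for color.
The only tree still possible for house 3 is elm.
House 4 tree: only ash fits.
Clue 9 places the person who enjoys photography in house 4.
The person who enjoys yoga is in house 3 (clue 6).
So house 2 gets dancing for hobby.
Clue 5: the person with the diamond is in house 2.
House 4's gemstone must be peridot (nothing else left).
The only hobby still possible for house 1 is painting.
By clue 2, the person with the hickory tree is in house 1.
Clue 8 places the person in the pink house in house 1.
House 1 gemstone: only opal fits.
So house 2 gets teal for color.
House 2's tree must be fir (nothing else left).
So: house 1 = opal/pink/hickory/painting, house 2 = diamond/teal/fir/dancing, house 3 = emerald/orange/elm/yoga, house 4 = peridot/purple/ash/photography.

3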